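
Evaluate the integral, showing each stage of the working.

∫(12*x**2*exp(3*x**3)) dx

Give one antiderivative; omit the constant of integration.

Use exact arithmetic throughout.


Step 1. Substitute u = x**3, turning ∫(12*x**2*exp(3*x**3)) dx into ∫(4*exp(3*u)) du: now ∫(4*exp(3*u)) du.
Step 2. Evaluate the standard form: now 4*exp(3*u)/3.
Step 3. Substitute back u = x**3: now 4*exp(3*x**3)/3.
Answer: 4*exp(3*x**3)/3.


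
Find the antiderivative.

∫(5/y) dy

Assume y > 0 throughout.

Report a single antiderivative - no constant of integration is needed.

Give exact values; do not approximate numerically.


Answer: 5*log(y).


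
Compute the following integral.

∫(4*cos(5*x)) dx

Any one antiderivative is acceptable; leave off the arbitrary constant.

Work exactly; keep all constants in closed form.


Answer: 4*sin(5*x)/5.


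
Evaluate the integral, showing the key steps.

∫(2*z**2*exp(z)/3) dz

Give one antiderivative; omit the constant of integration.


Step 1. Integrate ∫(2*z**2*exp(z)/3) dz by parts with u = z**2, dv = (2*exp(z)/3) dz, so v = 2*exp(z)/3: now 2*z**2*exp(z)/3 + ∫(-4*z*exp(z)/3) dz.
Step 2. Integrate ∫(-4*z*exp(z)/3) dz by parts with u = z, dv = (-4*exp(z)/3) dz, so v = -4*exp(z)/3: now 2*z**2*exp(z)/3 - 4*z*exp(z)/3 + ∫(4*exp(z)/3) dz.
Step 3. Evaluate the standard form: now 2*z**2*exp(z)/3 - 4*z*exp(z)/3 + 4*exp(z)/3.
Answer: 2*z**2*exp(z)/3 - 4*z*exp(z)/3 + 4*exp(z)/3.


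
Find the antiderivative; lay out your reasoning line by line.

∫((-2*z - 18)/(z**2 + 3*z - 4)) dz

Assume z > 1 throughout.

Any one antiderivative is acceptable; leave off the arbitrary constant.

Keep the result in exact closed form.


Step 1. Decompose ∫((-2*z - 18)/(z**2 + 3*z - 4)) dz by partial fractions, (-2*z - 18)/(z**2 + 3*z - 4) = 2/(z + 4) - 4/(z - 1): now ∫(-4/(z - 1)) dz + ∫(2/(z + 4)) dz.
Step 2. Evaluate the standard form [assuming z > 1]: now -4*log(z - 1) + ∫(2/(z + 4)) dz.
Step 3. Evaluate the standard form [assuming z > -4]: now -4*log(z - 1) + 2*log(z + 4).
Answer: -4*log(z - 1) + 2*log(z + 4).


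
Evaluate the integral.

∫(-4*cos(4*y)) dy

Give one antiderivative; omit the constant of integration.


Answer: -sin(4*y).


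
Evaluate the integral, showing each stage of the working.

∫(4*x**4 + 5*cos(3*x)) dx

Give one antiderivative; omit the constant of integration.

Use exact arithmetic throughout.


Step 1. Rewrite: now ∫(4*x**4) dx + ∫(5*cos(3*x)) dx.
Step 2. Evaluate the standard form: now 4*x**5/5 + ∫(5*cos(3*x)) dx.
Step 3. Evaluate the standard form: now 4*x**5/5 + 5*sin(3*x)/3.
Answer: 4*x**5/5 + 5*sin(3*x)/3.


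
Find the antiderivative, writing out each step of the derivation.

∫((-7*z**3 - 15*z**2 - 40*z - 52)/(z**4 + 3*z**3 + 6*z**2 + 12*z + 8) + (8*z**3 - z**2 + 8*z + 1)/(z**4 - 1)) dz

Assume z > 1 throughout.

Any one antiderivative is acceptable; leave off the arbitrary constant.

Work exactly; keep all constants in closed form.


Step 1. Rewrite: now ∫((8*z**3 - z**2 + 8*z + 1)/(z**4 - 1)) dz + ∫((-7*z**3 - 15*z**2 - 40*z - 52)/(z**4 + 3*z**3 + 6*z**2 + 12*z + 8)) dz.
Step 2. Decompose ∫((-7*z**3 - 15*z**2 - 40*z - 52)/(z**4 + 3*z**3 + 6*z**2 + 12*z + 8)) dz by partial fractions, (-7*z**3 - 15*z**2 - 40*z - 52)/(z**4 + 3*z**3 + 6*z**2 + 12*z + 8) = -4/(z**2 + 4) - 3/(z + 2) - 4/(z + 1): now ∫((8*z**3 - z**2 + 8*z + 1)/(z**4 - 1)) dz + ∫(-4/(z + 1)) dz + ∫(-3/(z + 2)) dz + ∫(-4/(z**2 + 4)) dz.
Step 3. Evaluate the standard form [assuming z > -2]: now -3*log(z + 2) + ∫((8*z**3 - z**2 + 8*z + 1)/(z**4 - 1)) dz + ∫(-4/(z + 1)) dz + ∫(-4/(z**2 + 4)) dz.
Step 4. Evaluate the standard form [assuming z > -1]: now -4*log(z + 1) - 3*log(z + 2) + ∫((8*z**3 - z**2 + 8*z + 1)/(z**4 - 1)) dz + ∫(-4/(z**2 + 4)) dz.
Step 5. Evaluate the standard form: now -4*log(z + 1) - 3*log(z + 2) - 2*atan(z/2) + ∫((8*z**3 - z**2 + 8*z + 1)/(z**4 - 1)) dz.
Step 6. Decompose ∫((8*z**3 - z**2 + 8*z + 1)/(z**4 - 1)) dz by partial fractions, (8*z**3 - z**2 + 8*z + 1)/(z**4 - 1) = -1/(z**2 + 1) + 4/(z + 1) + 4/(z - 1): now -4*log(z + 1) - 3*log(z + 2) - 2*atan(z/2) + ∫(4/(z - 1)) dz + ∫(4/(z + 1)) dz + ∫(-1/(z**2 + 1)) dz.
Step 7. Evaluate the standard form [assuming z > -1]: now -3*log(z + 2) - 2*atan(z/2) + ∫(4/(z - 1)) dz + ∫(-1/(z**2 + 1)) dz.
Step 8. Evaluate the standard form [assuming z > 1]: now 4*log(z - 1) - 3*log(z + 2) - 2*atan(z/2) + ∫(-1/(z**2 + 1)) dz.
Step 9. Evaluate the standard form: now 4*log(z - 1) - 3*log(z + 2) - 2*atan(z/2) - atan(z).
Answer: 4*log(z - 1) - 3*log(z + 2) - 2*atan(z/2) - atan(z).


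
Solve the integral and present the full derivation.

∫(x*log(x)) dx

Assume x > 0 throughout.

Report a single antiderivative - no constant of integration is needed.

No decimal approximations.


Step 1. Integrate ∫(x*log(x)) dx by parts with u = log(x), dv = (x) dx, so v = x**2/2 [assuming x > 0]: now x**2*log(x)/2 + ∫(-x/2) dx.
Step 2. Evaluate the standard form: now x**2*log(x)/2 - x**2/4.
Answer: x**2*log(x)/2 - x**2/4.


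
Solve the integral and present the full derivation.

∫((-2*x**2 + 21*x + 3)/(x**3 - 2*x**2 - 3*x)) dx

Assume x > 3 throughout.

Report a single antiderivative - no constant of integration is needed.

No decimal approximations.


Step 1. Decompose ∫((-2*x**2 + 21*x + 3)/(x**3 - 2*x**2 - 3*x)) dx by partial fractions, (-2*x**2 + 21*x + 3)/(x**3 - 2*x**2 - 3*x) = -5/(x + 1) + 4/(x - 3) - 1/x: now ∫(-1/x) dx + ∫(4/(x - 3)) dx + ∫(-5/(x + 1)) dx.
Step 2. Evaluate the standard form [assuming x > 0]: now -log(x) + ∫(4/(x - 3)) dx + ∫(-5/(x + 1)) dx.
Step 3. Evaluate the standard form [assuming x > -1]: now -log(x) - 5*log(x + 1) + ∫(4/(x - 3)) dx.
Step 4. Evaluate the standard form [assuming x > 3]: now -log(x) + 4*log(x - 3) - 5*log(x + 1).
Answer: -log(x) + 4*log(x - 3) - 5*log(x + 1).


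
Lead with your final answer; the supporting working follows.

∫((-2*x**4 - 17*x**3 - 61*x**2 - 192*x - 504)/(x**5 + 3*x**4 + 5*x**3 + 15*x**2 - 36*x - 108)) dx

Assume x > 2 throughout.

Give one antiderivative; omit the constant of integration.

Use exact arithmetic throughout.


The answer is -5*log(x - 2) + 5*log(x + 2) - 2*log(x + 3) + atan(x/3).
Step 1. Decompose ∫((-2*x**4 - 17*x**3 - 61*x**2 - 192*x - 504)/(x**5 + 3*x**4 + 5*x**3 + 15*x**2 - 36*x - 108)) dx by partial fractions, (-2*x**4 - 17*x**3 - 61*x**2 - 192*x - 504)/(x**5 + 3*x**4 + 5*x**3 + 15*x**2 - 36*x - 108) = 3/(x**2 + 9) - 2/(x + 3) + 5/(x + 2) - 5/(x - 2): now ∫(-5/(x - 2)) dx + ∫(5/(x + 2)) dx + ∫(-2/(x + 3)) dx + ∫(3/(x**2 + 9)) dx.
Step 2. Evaluate the standard form [assuming x > -2]: now 5*log(x + 2) + ∫(-5/(x - 2)) dx + ∫(-2/(x + 3)) dx + ∫(3/(x**2 + 9)) dx.
Step 3. Evaluate the standard form [assuming x > -3]: now 5*log(x + 2) - 2*log(x + 3) + ∫(-5/(x - 2)) dx + ∫(3/(x**2 + 9)) dx.
Step 4. Evaluate the standard form [assuming x > 2]: now -5*log(x - 2) + 5*log(x + 2) - 2*log(x + 3) + ∫(3/(x**2 + 9)) dx.
Step 5. Evaluate the standard form: now -5*log(x - 2) + 5*log(x + 2) - 2*log(x + 3) + atan(x/3).
Answer: -5*log(x - 2) + 5*log(x + 2) - 2*log(x + 3) + atan(x/3).


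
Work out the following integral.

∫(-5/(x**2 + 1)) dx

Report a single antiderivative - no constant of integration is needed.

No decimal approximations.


Answer: -5*atan(x).


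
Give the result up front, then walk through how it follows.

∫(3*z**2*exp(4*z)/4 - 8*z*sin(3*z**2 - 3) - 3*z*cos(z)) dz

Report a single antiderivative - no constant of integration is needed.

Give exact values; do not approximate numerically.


The answer is 3*z**2*exp(4*z)/16 - 3*z*exp(4*z)/32 - 3*z*sin(z) + 3*exp(4*z)/128 - 3*cos(z) + 4*cos(3*z**2 - 3)/3.
Step 1. Rewrite: now ∫(-8*z*sin(3*z**2 - 3)) dz + ∫(-3*z*cos(z)) dz + ∫(3*z**2*exp(4*z)/4) dz.
Step 2. Integrate ∫(-3*z*cos(z)) dz by parts with u = z, dv = (-3*cos(z)) dz, so v = -3*sin(z): now -3*z*sin(z) + ∫(-8*z*sin(3*z**2 - 3)) dz + ∫(3*z**2*exp(4*z)/4) dz + ∫(3*sin(z)) dz.
Step 3. Evaluate the standard form: now -3*z*sin(z) - 3*cos(z) + ∫(-8*z*sin(3*z**2 - 3)) dz + ∫(3*z**2*exp(4*z)/4) dz.
Step 4. Integrate ∫(3*z**2*exp(4*z)/4) dz by parts with u = z**2, dv = (3*exp(4*z)/4) dz, so v = 3*exp(4*z)/16: now 3*z**2*exp(4*z)/16 - 3*z*sin(z) - 3*cos(z) + ∫(-3*z*exp(4*z)/8) dz + ∫(-8*z*sin(3*z**2 - 3)) dz.
Step 5. Integrate ∫(-3*z*exp(4*z)/8) dz by parts with u = z, dv = (-3*exp(4*z)/8) dz, so v = -3*exp(4*z)/32: now 3*z**2*exp(4*z)/16 - 3*z*exp(4*z)/32 - 3*z*sin(z) - 3*cos(z) + ∫(-8*z*sin(3*z**2 - 3)) dz + ∫(3*exp(4*z)/32) dz.
Step 6. Evaluate the standard form: now 3*z**2*exp(4*z)/16 - 3*z*exp(4*z)/32 - 3*z*sin(z) + 3*exp(4*z)/128 - 3*cos(z) + ∫(-8*z*sin(3*z**2 - 3)) dz.
Step 7. Substitute u = z**2 - 1, turning ∫(-8*z*sin(3*z**2 - 3)) dz into ∫(-4*sin(3*u)) du: now 3*z**2*exp(4*z)/16 - 3*z*exp(4*z)/32 - 3*z*sin(z) + 3*exp(4*z)/128 - 3*cos(z) + ∫(-4*sin(3*u)) du.
Step 8. Evaluate the standard form: now 3*z**2*exp(4*z)/16 - 3*z*exp(4*z)/32 - 3*z*sin(z) + 3*exp(4*z)/128 + 4*cos(3*u)/3 - 3*cos(z).
Step 9. Substitute back u = z**2 - 1: now 3*z**2*exp(4*z)/16 - 3*z*exp(4*z)/32 - 3*z*sin(z) + 3*exp(4*z)/128 - 3*cos(z) + 4*cos(3*z**2 - 3)/3.
Answer: 3*z**2*exp(4*z)/16 - 3*z*exp(4*z)/32 - 3*z*sin(z) + 3*exp(4*z)/128 - 3*cos(z) + 4*cos(3*z**2 - 3)/3.


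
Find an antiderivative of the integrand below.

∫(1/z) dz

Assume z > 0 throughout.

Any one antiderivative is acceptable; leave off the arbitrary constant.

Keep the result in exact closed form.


Answer: log(z).


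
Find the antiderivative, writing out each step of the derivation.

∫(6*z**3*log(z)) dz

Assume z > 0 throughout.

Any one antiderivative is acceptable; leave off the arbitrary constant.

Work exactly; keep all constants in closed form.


Step 1. Integrate ∫(6*z**3*log(z)) dz by parts with u = log(z), dv = (6*z**3) dz, so v = 3*z**4/2 [assuming z > 0]: now 3*z**4*log(z)/2 + ∫(-3*z**3/2) dz.
Step 2. Evaluate the standard form: now 3*z**4*log(z)/2 - 3*z**4/8.
Answer: 3*z**4*log(z)/2 - 3*z**4/8.


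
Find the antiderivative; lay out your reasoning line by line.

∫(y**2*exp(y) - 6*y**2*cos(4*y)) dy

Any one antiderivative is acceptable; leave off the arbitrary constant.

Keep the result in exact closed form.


Step 1. Rewrite: now ∫(y**2*exp(y)) dy + ∫(-6*y**2*cos(4*y)) dy.
Step 2. Integrate ∫(-6*y**2*cos(4*y)) dy by parts with u = y**2, dv = (-6*cos(4*y)) dy, so v = -3*sin(4*y)/2: now -3*y**2*sin(4*y)/2 + ∫(3*y*sin(4*y)) dy + ∫(y**2*exp(y)) dy.
Step 3. Integrate ∫(3*y*sin(4*y)) dy by parts with u = y, dv = (3*sin(4*y)) dy, so v = -3*cos(4*y)/4: now -3*y**2*sin(4*y)/2 - 3*y*cos(4*y)/4 + ∫(y**2*exp(y)) dy + ∫(3*cos(4*y)/4) dy.
Step 4. Evaluate the standard form: now -3*y**2*sin(4*y)/2 - 3*y*cos(4*y)/4 + 3*sin(4*y)/16 + ∫(y**2*exp(y)) dy.
Step 5. Integrate ∫(y**2*exp(y)) dy by parts with u = y**2, dv = (exp(y)) dy, so v = exp(y): now y**2*exp(y) - 3*y**2*sin(4*y)/2 - 3*y*cos(4*y)/4 + 3*sin(4*y)/16 + ∫(-2*y*exp(y)) dy.
Step 6. Integrate ∫(-2*y*exp(y)) dy by parts with u = y, dv = (-2*exp(y)) dy, so v = -2*exp(y): now y**2*exp(y) - 3*y**2*sin(4*y)/2 - 2*y*exp(y) - 3*y*cos(4*y)/4 + 3*sin(4*y)/16 + ∫(2*exp(y)) dy.
Step 7. Evaluate the standard form: now y**2*exp(y) - 3*y**2*sin(4*y)/2 - 2*y*exp(y) - 3*y*cos(4*y)/4 + 2*exp(y) + 3*sin(4*y)/16.
Answer: y**2*exp(y) - 3*y**2*sin(4*y)/2 - 2*y*exp(y) - 3*y*cos(4*y)/4 + 2*exp(y) + 3*sin(4*y)/16.


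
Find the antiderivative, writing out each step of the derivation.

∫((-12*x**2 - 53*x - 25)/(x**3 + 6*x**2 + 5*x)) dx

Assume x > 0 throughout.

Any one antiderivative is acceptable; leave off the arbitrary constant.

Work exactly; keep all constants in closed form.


Step 1. Decompose ∫((-12*x**2 - 53*x - 25)/(x**3 + 6*x**2 + 5*x)) dx by partial fractions, (-12*x**2 - 53*x - 25)/(x**3 + 6*x**2 + 5*x) = -3/(x + 5) - 4/(x + 1) - 5/x: now ∫(-5/x) dx + ∫(-4/(x + 1)) dx + ∫(-3/(x + 5)) dx.
Step 2. Evaluate the standard form [assuming x > 0]: now -5*log(x) + ∫(-4/(x + 1)) dx + ∫(-3/(x + 5)) dx.
Step 3. Evaluate the standard form [assuming x > -5]: now -5*log(x) - 3*log(x + 5) + ∫(-4/(x + 1)) dx.
Step 4. Evaluate the standard form [assuming x > -1]: now -5*log(x) - 4*log(x + 1) - 3*log(x + 5).
Answer: -5*log(x) - 4*log(x + 1) - 3*log(x + 5).


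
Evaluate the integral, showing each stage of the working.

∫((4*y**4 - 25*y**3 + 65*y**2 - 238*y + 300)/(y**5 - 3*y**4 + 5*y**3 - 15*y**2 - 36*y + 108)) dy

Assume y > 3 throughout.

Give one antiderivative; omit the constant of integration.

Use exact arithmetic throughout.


Step 1. Decompose ∫((4*y**4 - 25*y**3 + 65*y**2 - 238*y + 300)/(y**5 - 3*y**4 + 5*y**3 - 15*y**2 - 36*y + 108)) dy by partial fractions, (4*y**4 - 25*y**3 + 65*y**2 - 238*y + 300)/(y**5 - 3*y**4 + 5*y**3 - 15*y**2 - 36*y + 108) = 1/(y**2 + 9) + 5/(y + 2) + 1/(y - 2) - 2/(y - 3): now ∫(-2/(y - 3)) dy + ∫(1/(y - 2)) dy + ∫(5/(y + 2)) dy + ∫(1/(y**2 + 9)) dy.
Step 2. Evaluate the standard form [assuming y > 3]: now -2*log(y - 3) + ∫(1/(y - 2)) dy + ∫(5/(y + 2)) dy + ∫(1/(y**2 + 9)) dy.
Step 3. Evaluate the standard form [assuming y > -2]: now -2*log(y - 3) + 5*log(y + 2) + ∫(1/(y - 2)) dy + ∫(1/(y**2 + 9)) dy.
Step 4. Evaluate the standard form [assuming y > 2]: now -2*log(y - 3) + log(y - 2) + 5*log(y + 2) + ∫(1/(y**2 + 9)) dy.
Step 5. Evaluate the standard form: now -2*log(y - 3) + log(y - 2) + 5*log(y + 2) + atan(y/3)/3.
Answer: -2*log(y - 3) + log(y - 2) + 5*log(y + 2) + atan(y/3)/3.


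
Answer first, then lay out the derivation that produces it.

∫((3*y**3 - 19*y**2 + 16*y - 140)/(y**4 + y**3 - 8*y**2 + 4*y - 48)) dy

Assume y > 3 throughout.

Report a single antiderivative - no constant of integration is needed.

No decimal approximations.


The answer is -2*log(y - 3) + 5*log(y + 4) + 2*atan(y/2).
Step 1. Decompose ∫((3*y**3 - 19*y**2 + 16*y - 140)/(y**4 + y**3 - 8*y**2 + 4*y - 48)) dy by partial fractions, (3*y**3 - 19*y**2 + 16*y - 140)/(y**4 + y**3 - 8*y**2 + 4*y - 48) = 4/(y**2 + 4) + 5/(y + 4) - 2/(y - 3): now ∫(-2/(y - 3)) dy + ∫(5/(y + 4)) dy + ∫(4/(y**2 + 4)) dy.
Step 2. Evaluate the standard form [assuming y > -4]: now 5*log(y + 4) + ∫(-2/(y - 3)) dy + ∫(4/(y**2 + 4)) dy.
Step 3. Evaluate the standard form [assuming y > 3]: now -2*log(y - 3) + 5*log(y + 4) + ∫(4/(y**2 + 4)) dy.
Step 4. Evaluate the standard form: now -2*log(y - 3) + 5*log(y + 4) + 2*atan(y/2).
Answer: -2*log(y - 3) + 5*log(y + 4) + 2*atan(y/2).


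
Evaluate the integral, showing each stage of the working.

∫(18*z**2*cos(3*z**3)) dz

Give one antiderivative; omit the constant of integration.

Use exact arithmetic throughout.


Step 1. Substitute u = z**3, turning ∫(18*z**2*cos(3*z**3)) dz into ∫(6*cos(3*u)) du: now ∫(6*cos(3*u)) du.
Step 2. Evaluate the standard form: now 2*sin(3*u).
Step 3. Substitute back u = z**3: now 2*sin(3*z**3).
Answer: 2*sin(3*z**3).


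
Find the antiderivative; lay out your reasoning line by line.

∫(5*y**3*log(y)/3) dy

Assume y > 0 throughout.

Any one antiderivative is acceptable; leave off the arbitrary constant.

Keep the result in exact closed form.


Step 1. Integrate ∫(5*y**3*log(y)/3) dy by parts with u = log(y), dv = (5*y**3/3) dy, so v = 5*y**4/12 [assuming y > 0]: now 5*y**4*log(y)/12 + ∫(-5*y**3/12) dy.
Step 2. Evaluate the standard form: now 5*y**4*log(y)/12 - 5*y**4/48.
Answer: 5*y**4*log(y)/12 - 5*y**4/48.


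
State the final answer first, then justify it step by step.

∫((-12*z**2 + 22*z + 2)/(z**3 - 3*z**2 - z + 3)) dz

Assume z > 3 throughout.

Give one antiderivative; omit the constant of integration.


The answer is -5*log(z - 3) - 3*log(z - 1) - 4*log(z + 1).
Step 1. Decompose ∫((-12*z**2 + 22*z + 2)/(z**3 - 3*z**2 - z + 3)) dz by partial fractions, (-12*z**2 + 22*z + 2)/(z**3 - 3*z**2 - z + 3) = -4/(z + 1) - 3/(z - 1) - 5/(z - 3): now ∫(-5/(z - 3)) dz + ∫(-3/(z - 1)) dz + ∫(-4/(z + 1)) dz.
Step 2. Evaluate the standard form [assuming z > -1]: now -4*log(z + 1) + ∫(-5/(z - 3)) dz + ∫(-3/(z - 1)) dz.
Step 3. Evaluate the standard form [assuming z > 1]: now -3*log(z - 1) - 4*log(z + 1) + ∫(-5/(z - 3)) dz.
Step 4. Evaluate the standard form [assuming z > 3]: now -5*log(z - 3) - 3*log(z - 1) - 4*log(z + 1).
Answer: -5*log(z - 3) - 3*log(z - 1) - 4*log(z + 1).


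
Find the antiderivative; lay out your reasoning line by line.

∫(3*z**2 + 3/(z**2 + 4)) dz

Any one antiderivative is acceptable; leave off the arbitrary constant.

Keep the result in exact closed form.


Step 1. Rewrite: now ∫(3*z**2) dz + ∫(3/(z**2 + 4)) dz.
Step 2. Evaluate the standard form: now z**3 + ∫(3/(z**2 + 4)) dz.
Step 3. Evaluate the standard form: now z**3 + 3*atan(z/2)/2.
Answer: z**3 + 3*atan(z/2)/2.


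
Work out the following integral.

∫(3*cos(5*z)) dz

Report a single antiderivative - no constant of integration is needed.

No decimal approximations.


Answer: 3*sin(5*z)/5.


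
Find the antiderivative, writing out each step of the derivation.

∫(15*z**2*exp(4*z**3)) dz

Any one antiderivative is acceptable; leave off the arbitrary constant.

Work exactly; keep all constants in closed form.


Step 1. Substitute u = z**3, turning ∫(15*z**2*exp(4*z**3)) dz into ∫(5*exp(4*u)) du: now ∫(5*exp(4*u)) du.
Step 2. Evaluate the standard form: now 5*exp(4*u)/4.
Step 3. Substitute back u = z**3: now 5*exp(4*z**3)/4.
Answer: 5*exp(4*z**3)/4.


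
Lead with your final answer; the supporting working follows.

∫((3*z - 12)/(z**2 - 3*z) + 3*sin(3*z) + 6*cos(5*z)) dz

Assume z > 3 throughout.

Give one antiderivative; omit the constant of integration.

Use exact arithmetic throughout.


The answer is 4*log(z) - log(z - 3) + 6*sin(5*z)/5 - cos(3*z).
Step 1. Rewrite: now ∫((3*z - 12)/(z**2 - 3*z)) dz + ∫(3*sin(3*z)) dz + ∫(6*cos(5*z)) dz.
Step 2. Evaluate the standard form: now -cos(3*z) + ∫((3*z - 12)/(z**2 - 3*z)) dz + ∫(6*cos(5*z)) dz.
Step 3. Decompose ∫((3*z - 12)/(z**2 - 3*z)) dz by partial fractions, (3*z - 12)/(z**2 - 3*z) = -1/(z - 3) + 4/z: now -cos(3*z) + ∫(4/z) dz + ∫(-1/(z - 3)) dz + ∫(6*cos(5*z)) dz.
Step 4. Evaluate the standard form [assuming z > 3]: now -log(z - 3) - cos(3*z) + ∫(4/z) dz + ∫(6*cos(5*z)) dz.
Step 5. Evaluate the standard form [assuming z > 0]: now 4*log(z) - log(z - 3) - cos(3*z) + ∫(6*cos(5*z)) dz.
Step 6. Evaluate the standard form: now 4*log(z) - log(z - 3) + 6*sin(5*z)/5 - cos(3*z).
Answer: 4*log(z) - log(z - 3) + 6*sin(5*z)/5 - cos(3*z).


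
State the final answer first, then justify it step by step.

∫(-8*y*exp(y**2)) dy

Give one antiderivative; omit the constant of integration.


The answer is -4*exp(y**2).
Step 1. Substitute u = y**2, turning ∫(-8*y*exp(y**2)) dy into ∫(-4*exp(u)) du: now ∫(-4*exp(u)) du.
Step 2. Evaluate the standard form: now -4*exp(u).
Step 3. Substitute back u = y**2: now -4*exp(y**2).
Answer: -4*exp(y**2).


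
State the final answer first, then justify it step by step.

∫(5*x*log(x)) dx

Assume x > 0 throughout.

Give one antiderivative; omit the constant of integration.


The answer is 5*x**2*log(x)/2 - 5*x**2/4.
Step 1. Integrate ∫(5*x*log(x)) dx by parts with u = log(x), dv = (5*x) dx, so v = 5*x**2/2 [assuming x > 0]: now 5*x**2*log(x)/2 + ∫(-5*x/2) dx.
Step 2. Evaluate the standard form: now 5*x**2*log(x)/2 - 5*x**2/4.
Answer: 5*x**2*log(x)/2 - 5*x**2/4.


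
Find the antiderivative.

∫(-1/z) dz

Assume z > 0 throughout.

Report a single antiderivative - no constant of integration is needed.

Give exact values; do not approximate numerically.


Answer: -log(z).


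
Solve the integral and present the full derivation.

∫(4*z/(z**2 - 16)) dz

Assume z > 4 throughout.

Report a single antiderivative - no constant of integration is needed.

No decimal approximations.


Step 1. Decompose ∫(4*z/(z**2 - 16)) dz by partial fractions, 4*z/(z**2 - 16) = 2/(z + 4) + 2/(z - 4): now ∫(2/(z - 4)) dz + ∫(2/(z + 4)) dz.
Step 2. Evaluate the standard form [assuming z > -4]: now 2*log(z + 4) + ∫(2/(z - 4)) dz.
Step 3. Evaluate the standard form [assuming z > 4]: now 2*log(z - 4) + 2*log(z + 4).
Answer: 2*log(z - 4) + 2*log(z + 4).


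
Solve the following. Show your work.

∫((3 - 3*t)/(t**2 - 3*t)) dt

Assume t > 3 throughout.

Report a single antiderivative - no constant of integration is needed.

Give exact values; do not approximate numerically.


Step 1. Decompose ∫((3 - 3*t)/(t**2 - 3*t)) dt by partial fractions, (3 - 3*t)/(t**2 - 3*t) = -2/(t - 3) - 1/t: now ∫(-1/t) dt + ∫(-2/(t - 3)) dt.
Step 2. Evaluate the standard form [assuming t > 3]: now -2*log(t - 3) + ∫(-1/t) dt.
Step 3. Evaluate the standard form [assuming t > 0]: now -log(t) - 2*log(t - 3).
Answer: -log(t) - 2*log(t - 3).


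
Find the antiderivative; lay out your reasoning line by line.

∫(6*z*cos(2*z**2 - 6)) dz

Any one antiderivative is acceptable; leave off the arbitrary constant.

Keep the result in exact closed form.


Step 1. Substitute u = z**2 - 3, turning ∫(6*z*cos(2*z**2 - 6)) dz into ∫(3*cos(2*u)) du: now ∫(3*cos(2*u)) du.
Step 2. Evaluate the standard form: now 3*sin(2*u)/2.
Step 3. Substitute back u = z**2 - 3: now 3*sin(2*z**2 - 6)/2.
Answer: 3*sin(2*z**2 - 6)/2.


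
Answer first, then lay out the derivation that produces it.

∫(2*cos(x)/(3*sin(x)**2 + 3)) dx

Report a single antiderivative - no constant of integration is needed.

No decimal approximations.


The answer is 2*atan(sin(x))/3.
Step 1. Substitute u = sin(x), turning ∫(2*cos(x)/(3*sin(x)**2 + 3)) dx into ∫(2/(3*(u**2 + 1))) du: now ∫(2/(3*(u**2 + 1))) du.
Step 2. Evaluate the standard form: now 2*atan(u)/3.
Step 3. Substitute back u = sin(x): now 2*atan(sin(x))/3.
Answer: 2*atan(sin(x))/3.


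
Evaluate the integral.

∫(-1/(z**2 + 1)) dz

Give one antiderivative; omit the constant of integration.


Answer: -atan(z).


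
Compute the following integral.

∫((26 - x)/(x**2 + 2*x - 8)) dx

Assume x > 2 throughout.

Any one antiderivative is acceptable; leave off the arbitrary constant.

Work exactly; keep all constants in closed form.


Answer: 4*log(x - 2) - 5*log(x + 4).


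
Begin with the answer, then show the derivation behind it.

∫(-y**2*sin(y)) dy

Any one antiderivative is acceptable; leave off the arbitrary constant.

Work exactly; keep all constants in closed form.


The answer is y**2*cos(y) - 2*y*sin(y) - 2*cos(y).
Step 1. Integrate ∫(-y**2*sin(y)) dy by parts with u = y**2, dv = (-sin(y)) dy, so v = cos(y): now y**2*cos(y) + ∫(-2*y*cos(y)) dy.
Step 2. Integrate ∫(-2*y*cos(y)) dy by parts with u = y, dv = (-2*cos(y)) dy, so v = -2*sin(y): now y**2*cos(y) - 2*y*sin(y) + ∫(2*sin(y)) dy.
Step 3. Evaluate the standard form: now y**2*cos(y) - 2*y*sin(y) - 2*cos(y).
Answer: y**2*cos(y) - 2*y*sin(y) - 2*cos(y).


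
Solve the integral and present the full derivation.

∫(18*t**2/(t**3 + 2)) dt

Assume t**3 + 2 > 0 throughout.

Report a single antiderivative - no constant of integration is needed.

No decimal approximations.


Step 1. Substitute u = t**3 + 2, turning ∫(18*t**2/(t**3 + 2)) dt into ∫(6/u) du: now ∫(6/u) du.
Step 2. Evaluate the standard form [assuming u > 0]: now 6*log(u).
Step 3. Substitute back u = t**3 + 2: now 6*log(t**3 + 2).
Answer: 6*log(t**3 + 2).


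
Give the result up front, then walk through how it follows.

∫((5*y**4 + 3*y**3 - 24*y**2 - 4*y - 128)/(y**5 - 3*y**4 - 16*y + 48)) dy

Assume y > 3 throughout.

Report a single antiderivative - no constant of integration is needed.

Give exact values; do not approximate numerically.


The answer is 2*log(y - 3) + 4*log(y - 2) - log(y + 2) + atan(y/2).
Step 1. Decompose ∫((5*y**4 + 3*y**3 - 24*y**2 - 4*y - 128)/(y**5 - 3*y**4 - 16*y + 48)) dy by partial fractions, (5*y**4 + 3*y**3 - 24*y**2 - 4*y - 128)/(y**5 - 3*y**4 - 16*y + 48) = 2/(y**2 + 4) - 1/(y + 2) + 4/(y - 2) + 2/(y - 3): now ∫(2/(y - 3)) dy + ∫(4/(y - 2)) dy + ∫(-1/(y + 2)) dy + ∫(2/(y**2 + 4)) dy.
Step 2. Evaluate the standard form [assuming y > -2]: now -log(y + 2) + ∫(2/(y - 3)) dy + ∫(4/(y - 2)) dy + ∫(2/(y**2 + 4)) dy.
Step 3. Evaluate the standard form [assuming y > 3]: now 2*log(y - 3) - log(y + 2) + ∫(4/(y - 2)) dy + ∫(2/(y**2 + 4)) dy.
Step 4. Evaluate the standard form [assuming y > 2]: now 2*log(y - 3) + 4*log(y - 2) - log(y + 2) + ∫(2/(y**2 + 4)) dy.
Step 5. Evaluate the standard form: now 2*log(y - 3) + 4*log(y - 2) - log(y + 2) + atan(y/2).
Answer: 2*log(y - 3) + 4*log(y - 2) - log(y + 2) + atan(y/2).


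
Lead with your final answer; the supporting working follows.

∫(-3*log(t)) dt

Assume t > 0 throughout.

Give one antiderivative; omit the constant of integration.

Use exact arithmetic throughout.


The answer is -3*t*log(t) + 3*t.
Step 1. Integrate ∫(-3*log(t)) dt by parts with u = log(t), dv = (-3) dt, so v = -3*t [assuming t > 0]: now -3*t*log(t) + ∫(3) dt.
Step 2. Evaluate the standard form: now -3*t*log(t) + 3*t.
Answer: -3*t*log(t) + 3*t.


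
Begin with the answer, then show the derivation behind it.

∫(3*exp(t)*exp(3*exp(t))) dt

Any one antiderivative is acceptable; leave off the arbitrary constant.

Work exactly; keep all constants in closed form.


The answer is exp(3*exp(t)).
Step 1. Substitute u = exp(t), turning ∫(3*exp(t)*exp(3*exp(t))) dt into ∫(3*exp(3*u)) du: now ∫(3*exp(3*u)) du.
Step 2. Evaluate the standard form: now exp(3*u).
Step 3. Substitute back u = exp(t): now exp(3*exp(t)).
Answer: exp(3*exp(t)).


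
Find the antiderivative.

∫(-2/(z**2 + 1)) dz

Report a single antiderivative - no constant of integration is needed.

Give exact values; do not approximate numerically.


Answer: -2*atan(z).


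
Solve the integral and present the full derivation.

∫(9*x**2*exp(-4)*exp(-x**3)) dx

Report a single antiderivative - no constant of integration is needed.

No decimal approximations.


Step 1. Substitute u = x**3 + 4, turning ∫(9*x**2*exp(-4)*exp(-x**3)) dx into ∫(3*exp(-u)) du: now ∫(3*exp(-u)) du.
Step 2. Evaluate the standard form: now -3*exp(-u).
Step 3. Substitute back u = x**3 + 4: now -3*exp(-x**3 - 4).
Answer: -3*exp(-x**3 - 4).


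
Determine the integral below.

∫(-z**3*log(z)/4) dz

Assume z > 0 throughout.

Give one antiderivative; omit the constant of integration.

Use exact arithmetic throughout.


Answer: -z**4*log(z)/16 + z**4/64.


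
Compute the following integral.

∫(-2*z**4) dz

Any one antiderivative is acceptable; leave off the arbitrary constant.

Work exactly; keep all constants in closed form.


Answer: -2*z**5/5.


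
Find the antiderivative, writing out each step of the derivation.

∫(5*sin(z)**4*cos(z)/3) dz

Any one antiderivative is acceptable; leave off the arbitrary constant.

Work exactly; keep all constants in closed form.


Step 1. Substitute u = sin(z), turning ∫(5*sin(z)**4*cos(z)/3) dz into ∫(5*u**4/3) du: now ∫(5*u**4/3) du.
Step 2. Evaluate the standard form: now u**5/3.
Step 3. Substitute back u = sin(z): now sin(z)**5/3.
Answer: sin(z)**5/3.


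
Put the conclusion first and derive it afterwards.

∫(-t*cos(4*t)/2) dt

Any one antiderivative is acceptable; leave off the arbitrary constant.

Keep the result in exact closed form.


The answer is -t*sin(4*t)/8 - cos(4*t)/32.
Step 1. Integrate ∫(-t*cos(4*t)/2) dt by parts with u = t, dv = (-cos(4*t)/2) dt, so v = -sin(4*t)/8: now -t*sin(4*t)/8 + ∫(sin(4*t)/8) dt.
Step 2. Evaluate the standard form: now -t*sin(4*t)/8 - cos(4*t)/32.
Answer: -t*sin(4*t)/8 - cos(4*t)/32.


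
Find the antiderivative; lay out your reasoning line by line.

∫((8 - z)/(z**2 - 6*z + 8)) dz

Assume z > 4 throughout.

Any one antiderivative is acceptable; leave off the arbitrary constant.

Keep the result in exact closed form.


Step 1. Decompose ∫((8 - z)/(z**2 - 6*z + 8)) dz by partial fractions, (8 - z)/(z**2 - 6*z + 8) = -3/(z - 2) + 2/(z - 4): now ∫(2/(z - 4)) dz + ∫(-3/(z - 2)) dz.
Step 2. Evaluate the standard form [assuming z > 4]: now 2*log(z - 4) + ∫(-3/(z - 2)) dz.
Step 3. Evaluate the standard form [assuming z > 2]: now 2*log(z - 4) - 3*log(z - 2).
Answer: 2*log(z - 4) - 3*log(z - 2).


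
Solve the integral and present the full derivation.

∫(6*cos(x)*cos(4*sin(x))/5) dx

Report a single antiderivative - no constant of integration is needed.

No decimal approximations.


Step 1. Substitute u = sin(x), turning ∫(6*cos(x)*cos(4*sin(x))/5) dx into ∫(6*cos(4*u)/5) du: now ∫(6*cos(4*u)/5) du.
Step 2. Evaluate the standard form: now 3*sin(4*u)/10.
Step 3. Substitute back u = sin(x): now 3*sin(4*sin(x))/10.
Answer: 3*sin(4*sin(x))/10.


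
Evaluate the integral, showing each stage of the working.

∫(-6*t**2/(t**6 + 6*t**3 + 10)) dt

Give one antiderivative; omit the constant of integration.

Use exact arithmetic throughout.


Step 1. Substitute u = t**3 + 3, turning ∫(-6*t**2/(t**6 + 6*t**3 + 10)) dt into ∫(-2/(u**2 + 1)) du: now ∫(-2/(u**2 + 1)) du.
Step 2. Evaluate the standard form: now -2*atan(u).
Step 3. Substitute back u = t**3 + 3: now -2*atan(t**3 + 3).
Answer: -2*atan(t**3 + 3).


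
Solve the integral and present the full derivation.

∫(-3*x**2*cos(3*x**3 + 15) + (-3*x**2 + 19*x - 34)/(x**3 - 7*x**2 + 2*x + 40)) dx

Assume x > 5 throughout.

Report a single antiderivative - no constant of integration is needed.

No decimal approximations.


Step 1. Rewrite: now ∫(-3*x**2*cos(3*x**3 + 15)) dx + ∫((-3*x**2 + 19*x - 34)/(x**3 - 7*x**2 + 2*x + 40)) dx.
Step 2. Decompose ∫((-3*x**2 + 19*x - 34)/(x**3 - 7*x**2 + 2*x + 40)) dx by partial fractions, (-3*x**2 + 19*x - 34)/(x**3 - 7*x**2 + 2*x + 40) = -2/(x + 2) + 1/(x - 4) - 2/(x - 5): now ∫(-3*x**2*cos(3*x**3 + 15)) dx + ∫(-2/(x - 5)) dx + ∫(1/(x - 4)) dx + ∫(-2/(x + 2)) dx.
Step 3. Evaluate the standard form [assuming x > 4]: now log(x - 4) + ∫(-3*x**2*cos(3*x**3 + 15)) dx + ∫(-2/(x - 5)) dx + ∫(-2/(x + 2)) dx.
Step 4. Evaluate the standard form [assuming x > 5]: now -2*log(x - 5) + log(x - 4) + ∫(-3*x**2*cos(3*x**3 + 15)) dx + ∫(-2/(x + 2)) dx.
Step 5. Evaluate the standard form [assuming x > -2]: now -2*log(x - 5) + log(x - 4) - 2*log(x + 2) + ∫(-3*x**2*cos(3*x**3 + 15)) dx.
Step 6. Substitute u = x**3 + 5, turning ∫(-3*x**2*cos(3*x**3 + 15)) dx into ∫(-cos(3*u)) du: now -2*log(x - 5) + log(x - 4) - 2*log(x + 2) + ∫(-cos(3*u)) du.
Step 7. Evaluate the standard form: now -2*log(x - 5) + log(x - 4) - 2*log(x + 2) - sin(3*u)/3.
Step 8. Substitute back u = x**3 + 5: now -2*log(x - 5) + log(x - 4) - 2*log(x + 2) - sin(3*x**3 + 15)/3.
Answer: -2*log(x - 5) + log(x - 4) - 2*log(x + 2) - sin(3*x**3 + 15)/3.


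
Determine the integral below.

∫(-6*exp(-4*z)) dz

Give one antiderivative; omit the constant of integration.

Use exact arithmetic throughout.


Answer: 3*exp(-4*z)/2.


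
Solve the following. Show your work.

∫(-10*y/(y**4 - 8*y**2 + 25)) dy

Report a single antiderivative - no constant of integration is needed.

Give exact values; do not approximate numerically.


Step 1. Substitute u = y**2 - 4, turning ∫(-10*y/(y**4 - 8*y**2 + 25)) dy into ∫(-5/(u**2 + 9)) du: now ∫(-5/(u**2 + 9)) du.
Step 2. Evaluate the standard form: now -5*atan(u/3)/3.
Step 3. Substitute back u = y**2 - 4: now -5*atan(y**2/3 - 4/3)/3.
Answer: -5*atan(y**2/3 - 4/3)/3.


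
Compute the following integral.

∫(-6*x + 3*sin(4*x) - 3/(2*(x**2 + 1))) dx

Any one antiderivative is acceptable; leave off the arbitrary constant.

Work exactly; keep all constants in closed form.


Answer: -3*x**2 - 3*cos(4*x)/4 - 3*atan(x)/2.


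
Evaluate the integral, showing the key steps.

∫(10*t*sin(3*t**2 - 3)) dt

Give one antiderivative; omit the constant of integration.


Step 1. Substitute u = t**2 - 1, turning ∫(10*t*sin(3*t**2 - 3)) dt into ∫(5*sin(3*u)) du: now ∫(5*sin(3*u)) du.
Step 2. Evaluate the standard form: now -5*cos(3*u)/3.
Step 3. Substitute back u = t**2 - 1: now -5*cos(3*t**2 - 3)/3.
Answer: -5*cos(3*t**2 - 3)/3.


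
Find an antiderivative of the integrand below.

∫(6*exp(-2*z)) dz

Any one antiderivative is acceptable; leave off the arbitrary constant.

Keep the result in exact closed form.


Answer: -3*exp(-2*z).


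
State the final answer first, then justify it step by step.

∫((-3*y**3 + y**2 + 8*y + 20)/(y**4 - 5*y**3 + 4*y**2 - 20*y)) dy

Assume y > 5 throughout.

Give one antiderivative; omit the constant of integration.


The answer is -log(y) - 2*log(y - 5) - 2*atan(y/2).
Step 1. Decompose ∫((-3*y**3 + y**2 + 8*y + 20)/(y**4 - 5*y**3 + 4*y**2 - 20*y)) dy by partial fractions, (-3*y**3 + y**2 + 8*y + 20)/(y**4 - 5*y**3 + 4*y**2 - 20*y) = -4/(y**2 + 4) - 2/(y - 5) - 1/y: now ∫(-1/y) dy + ∫(-2/(y - 5)) dy + ∫(-4/(y**2 + 4)) dy.
Step 2. Evaluate the standard form [assuming y > 5]: now -2*log(y - 5) + ∫(-1/y) dy + ∫(-4/(y**2 + 4)) dy.
Step 3. Evaluate the standard form [assuming y > 0]: now -log(y) - 2*log(y - 5) + ∫(-4/(y**2 + 4)) dy.
Step 4. Evaluate the standard form: now -log(y) - 2*log(y - 5) - 2*atan(y/2).
Answer: -log(y) - 2*log(y - 5) - 2*atan(y/2).


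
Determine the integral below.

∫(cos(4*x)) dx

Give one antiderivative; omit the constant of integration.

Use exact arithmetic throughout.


Answer: sin(4*x)/4.


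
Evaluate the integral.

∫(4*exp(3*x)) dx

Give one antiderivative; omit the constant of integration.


Answer: 4*exp(3*x)/3.


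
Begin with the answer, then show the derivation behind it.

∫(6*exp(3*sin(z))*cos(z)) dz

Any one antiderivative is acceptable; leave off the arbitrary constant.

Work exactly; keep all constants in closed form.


The answer is 2*exp(3*sin(z)).
Step 1. Substitute u = sin(z), turning ∫(6*exp(3*sin(z))*cos(z)) dz into ∫(6*exp(3*u)) du: now ∫(6*exp(3*u)) du.
Step 2. Evaluate the standard form: now 2*exp(3*u).
Step 3. Substitute back u = sin(z): now 2*exp(3*sin(z)).
Answer: 2*exp(3*sin(z)).


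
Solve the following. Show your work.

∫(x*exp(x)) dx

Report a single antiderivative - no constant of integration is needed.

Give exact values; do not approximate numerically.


Step 1. Integrate ∫(x*exp(x)) dx by parts with u = x, dv = (exp(x)) dx, so v = exp(x): now x*exp(x) + ∫(-exp(x)) dx.
Step 2. Evaluate the standard form: now x*exp(x) - exp(x).
Answer: x*exp(x) - exp(x).


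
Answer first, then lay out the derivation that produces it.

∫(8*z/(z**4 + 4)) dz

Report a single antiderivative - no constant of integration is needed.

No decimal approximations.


The answer is 2*atan(z**2/2).
Step 1. Substitute u = z**2, turning ∫(8*z/(z**4 + 4)) dz into ∫(4/(u**2 + 4)) du: now ∫(4/(u**2 + 4)) du.
Step 2. Evaluate the standard form: now 2*atan(u/2).
Step 3. Substitute back u = z**2: now 2*atan(z**2/2).
Answer: 2*atan(z**2/2).


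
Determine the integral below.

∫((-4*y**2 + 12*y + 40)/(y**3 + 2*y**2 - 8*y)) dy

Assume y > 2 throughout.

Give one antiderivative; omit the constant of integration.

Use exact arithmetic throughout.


Answer: -5*log(y) + 4*log(y - 2) - 3*log(y + 4).


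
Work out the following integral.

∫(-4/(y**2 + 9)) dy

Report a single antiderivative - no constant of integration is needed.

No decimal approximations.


Answer: -4*atan(y/3)/3.


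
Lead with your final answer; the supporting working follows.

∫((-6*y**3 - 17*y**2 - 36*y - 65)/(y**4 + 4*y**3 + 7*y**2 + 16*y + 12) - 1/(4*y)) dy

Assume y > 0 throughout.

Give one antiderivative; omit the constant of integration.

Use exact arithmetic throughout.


The answer is -log(y)/4 - 4*log(y + 1) - 2*log(y + 3) - 3*atan(y/2)/2.
Step 1. Rewrite: now ∫(-1/(4*y)) dy + ∫((-6*y**3 - 17*y**2 - 36*y - 65)/(y**4 + 4*y**3 + 7*y**2 + 16*y + 12)) dy.
Step 2. Evaluate the standard form [assuming y > 0]: now -log(y)/4 + ∫((-6*y**3 - 17*y**2 - 36*y - 65)/(y**4 + 4*y**3 + 7*y**2 + 16*y + 12)) dy.
Step 3. Decompose ∫((-6*y**3 - 17*y**2 - 36*y - 65)/(y**4 + 4*y**3 + 7*y**2 + 16*y + 12)) dy by partial fractions, (-6*y**3 - 17*y**2 - 36*y - 65)/(y**4 + 4*y**3 + 7*y**2 + 16*y + 12) = -3/(y**2 + 4) - 2/(y + 3) - 4/(y + 1): now -log(y)/4 + ∫(-4/(y + 1)) dy + ∫(-2/(y + 3)) dy + ∫(-3/(y**2 + 4)) dy.
Step 4. Evaluate the standard form [assuming y > -1]: now -log(y)/4 - 4*log(y + 1) + ∫(-2/(y + 3)) dy + ∫(-3/(y**2 + 4)) dy.
Step 5. Evaluate the standard form [assuming y > -3]: now -log(y)/4 - 4*log(y + 1) - 2*log(y + 3) + ∫(-3/(y**2 + 4)) dy.
Step 6. Evaluate the standard form: now -log(y)/4 - 4*log(y + 1) - 2*log(y + 3) - 3*atan(y/2)/2.
Answer: -log(y)/4 - 4*log(y + 1) - 2*log(y + 3) - 3*atan(y/2)/2.


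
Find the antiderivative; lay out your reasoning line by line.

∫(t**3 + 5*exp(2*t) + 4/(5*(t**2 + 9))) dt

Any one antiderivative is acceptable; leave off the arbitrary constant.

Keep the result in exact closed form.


Step 1. Rewrite: now ∫(t**3) dt + ∫(4/(5*(t**2 + 9))) dt + ∫(5*exp(2*t)) dt.
Step 2. Evaluate the standard form: now t**4/4 + ∫(4/(5*(t**2 + 9))) dt + ∫(5*exp(2*t)) dt.
Step 3. Evaluate the standard form: now t**4/4 + 5*exp(2*t)/2 + ∫(4/(5*(t**2 + 9))) dt.
Step 4. Evaluate the standard form: now t**4/4 + 5*exp(2*t)/2 + 4*atan(t/3)/15.
Answer: t**4/4 + 5*exp(2*t)/2 + 4*atan(t/3)/15.


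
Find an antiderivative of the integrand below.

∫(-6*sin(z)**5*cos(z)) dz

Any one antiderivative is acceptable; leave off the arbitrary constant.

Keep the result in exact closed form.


Answer: -sin(z)**6.


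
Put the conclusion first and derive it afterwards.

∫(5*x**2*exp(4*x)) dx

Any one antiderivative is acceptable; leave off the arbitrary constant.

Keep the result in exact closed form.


The answer is 5*x**2*exp(4*x)/4 - 5*x*exp(4*x)/8 + 5*exp(4*x)/32.
Step 1. Integrate ∫(5*x**2*exp(4*x)) dx by parts with u = x**2, dv = (5*exp(4*x)) dx, so v = 5*exp(4*x)/4: now 5*x**2*exp(4*x)/4 + ∫(-5*x*exp(4*x)/2) dx.
Step 2. Integrate ∫(-5*x*exp(4*x)/2) dx by parts with u = x, dv = (-5*exp(4*x)/2) dx, so v = -5*exp(4*x)/8: now 5*x**2*exp(4*x)/4 - 5*x*exp(4*x)/8 + ∫(5*exp(4*x)/8) dx.
Step 3. Evaluate the standard form: now 5*x**2*exp(4*x)/4 - 5*x*exp(4*x)/8 + 5*exp(4*x)/32.
Answer: 5*x**2*exp(4*x)/4 - 5*x*exp(4*x)/8 + 5*exp(4*x)/32.


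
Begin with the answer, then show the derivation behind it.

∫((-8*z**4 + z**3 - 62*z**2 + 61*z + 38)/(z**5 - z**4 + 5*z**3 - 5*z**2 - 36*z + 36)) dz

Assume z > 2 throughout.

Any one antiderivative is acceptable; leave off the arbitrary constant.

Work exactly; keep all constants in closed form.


The answer is -4*log(z - 2) - log(z - 1) - 3*log(z + 2) - 4*atan(z/3)/3.
Step 1. Decompose ∫((-8*z**4 + z**3 - 62*z**2 + 61*z + 38)/(z**5 - z**4 + 5*z**3 - 5*z**2 - 36*z + 36)) dz by partial fractions, (-8*z**4 + z**3 - 62*z**2 + 61*z + 38)/(z**5 - z**4 + 5*z**3 - 5*z**2 - 36*z + 36) = -4/(z**2 + 9) - 3/(z + 2) - 1/(z - 1) - 4/(z - 2): now ∫(-4/(z - 2)) dz + ∫(-1/(z - 1)) dz + ∫(-3/(z + 2)) dz + ∫(-4/(z**2 + 9)) dz.
Step 2. Evaluate the standard form [assuming z > -2]: now -3*log(z + 2) + ∫(-4/(z - 2)) dz + ∫(-1/(z - 1)) dz + ∫(-4/(z**2 + 9)) dz.
Step 3. Evaluate the standard form [assuming z > 1]: now -log(z - 1) - 3*log(z + 2) + ∫(-4/(z - 2)) dz + ∫(-4/(z**2 + 9)) dz.
Step 4. Evaluate the standard form [assuming z > 2]: now -4*log(z - 2) - log(z - 1) - 3*log(z + 2) + ∫(-4/(z**2 + 9)) dz.
Step 5. Evaluate the standard form: now -4*log(z - 2) - log(z - 1) - 3*log(z + 2) - 4*atan(z/3)/3.
Answer: -4*log(z - 2) - log(z - 1) - 3*log(z + 2) - 4*atan(z/3)/3.


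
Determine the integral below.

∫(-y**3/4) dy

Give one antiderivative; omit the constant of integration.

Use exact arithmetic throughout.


Answer: -y**4/16.


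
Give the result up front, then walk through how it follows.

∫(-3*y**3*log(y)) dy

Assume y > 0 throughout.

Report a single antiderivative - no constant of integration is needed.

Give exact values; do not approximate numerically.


The answer is -3*y**4*log(y)/4 + 3*y**4/16.
Step 1. Integrate ∫(-3*y**3*log(y)) dy by parts with u = log(y), dv = (-3*y**3) dy, so v = -3*y**4/4 [assuming y > 0]: now -3*y**4*log(y)/4 + ∫(3*y**3/4) dy.
Step 2. Evaluate the standard form: now -3*y**4*log(y)/4 + 3*y**4/16.
Answer: -3*y**4*log(y)/4 + 3*y**4/16.


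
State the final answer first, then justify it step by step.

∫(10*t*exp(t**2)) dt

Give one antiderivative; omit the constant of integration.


The answer is 5*exp(t**2).
Step 1. Substitute u = t**2, turning ∫(10*t*exp(t**2)) dt into ∫(5*exp(u)) du: now ∫(5*exp(u)) du.
Step 2. Evaluate the standard form: now 5*exp(u).
Step 3. Substitute back u = t**2: now 5*exp(t**2).
Answer: 5*exp(t**2).
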